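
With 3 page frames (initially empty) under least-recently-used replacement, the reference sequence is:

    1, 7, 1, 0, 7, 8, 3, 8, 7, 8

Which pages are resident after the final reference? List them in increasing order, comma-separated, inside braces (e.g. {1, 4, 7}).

{3, 7, 8}

1 -> miss, frames [1]
7 -> miss, frames [1, 7]
1 -> hit
0 -> miss, frames [7, 1, 0]
7 -> hit
8 -> miss, evict 1, frames [0, 7, 8]
3 -> miss, evict 0, frames [7, 8, 3]
8 -> hit
7 -> hit
8 -> hit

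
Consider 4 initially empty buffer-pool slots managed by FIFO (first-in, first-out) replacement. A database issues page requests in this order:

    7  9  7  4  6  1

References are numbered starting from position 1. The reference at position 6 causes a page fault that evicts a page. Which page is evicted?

pos 1: 7: miss, frames {7}
pos 2: 9: miss, frames {7,9}
pos 3: 7: hit
pos 4: 4: miss, frames {7,9,4}
pos 5: 6: miss, frames {7,9,4,6}
pos 6: 1: miss, evict 7, frames {9,4,6,1}
At position 6, page 7 is evicted.

7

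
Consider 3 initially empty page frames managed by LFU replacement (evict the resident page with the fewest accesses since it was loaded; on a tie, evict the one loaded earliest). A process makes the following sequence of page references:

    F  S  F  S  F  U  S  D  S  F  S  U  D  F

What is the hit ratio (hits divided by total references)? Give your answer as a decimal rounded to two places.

0.57

F → fault, frames [F]
S → fault, frames [F, S]
F → hit
S → hit
F → hit
U → fault, frames [F, S, U]
S → hit
D → fault, evict U, frames [F, S, D]
S → hit
F → hit
S → hit
U → fault, evict D, frames [F, S, U]
D → fault, evict U, frames [F, S, D]
F → hit
Hits: 8 of 14 references → 8/14 = 0.5714.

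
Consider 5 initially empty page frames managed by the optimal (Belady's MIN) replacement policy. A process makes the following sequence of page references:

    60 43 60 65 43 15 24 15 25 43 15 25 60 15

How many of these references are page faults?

60 → fault, frames (60)
43 → fault, frames (60 43)
60 → hit
65 → fault, frames (60 43 65)
43 → hit
15 → fault, frames (60 43 65 15)
24 → fault, frames (60 43 65 15 24)
15 → hit
25 → fault, evict 24, frames (60 43 65 15 25)
43 → hit
15 → hit
25 → hit
60 → hit
15 → hit
Page faults: 6.

6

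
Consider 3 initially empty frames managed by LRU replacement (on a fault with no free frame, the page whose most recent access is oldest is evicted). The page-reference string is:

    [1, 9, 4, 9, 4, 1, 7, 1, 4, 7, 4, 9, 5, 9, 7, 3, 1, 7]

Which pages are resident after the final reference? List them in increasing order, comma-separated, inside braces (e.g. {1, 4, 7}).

{1, 3, 7}

1: miss, frames {1}
9: miss, frames {1,9}
4: miss, frames {1,9,4}
9: hit
4: hit
1: hit
7: miss, evict 9, frames {4,1,7}
1: hit
4: hit
7: hit
4: hit
9: miss, evict 1, frames {7,4,9}
5: miss, evict 7, frames {4,9,5}
9: hit
7: miss, evict 4, frames {5,9,7}
3: miss, evict 5, frames {9,7,3}
1: miss, evict 9, frames {7,3,1}
7: hit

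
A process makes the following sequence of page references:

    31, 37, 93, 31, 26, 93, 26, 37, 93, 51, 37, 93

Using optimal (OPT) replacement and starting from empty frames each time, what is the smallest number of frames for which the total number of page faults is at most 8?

2

f=1: 12 faults
f=2: 7 faults
f=3: 5 faults
f=4: 5 faults
f=5: 5 faults
Smallest f with faults ≤ 8 is 2.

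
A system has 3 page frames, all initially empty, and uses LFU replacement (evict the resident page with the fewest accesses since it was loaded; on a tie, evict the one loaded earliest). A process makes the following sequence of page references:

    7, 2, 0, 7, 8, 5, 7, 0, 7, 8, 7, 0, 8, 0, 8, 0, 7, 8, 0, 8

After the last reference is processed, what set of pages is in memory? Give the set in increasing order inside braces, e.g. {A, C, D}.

7: miss, frames (7)
2: miss, frames (7 2)
0: miss, frames (7 2 0)
7: hit
8: miss, evict 2, frames (7 0 8)
5: miss, evict 0, frames (7 8 5)
7: hit
0: miss, evict 8, frames (7 5 0)
7: hit
8: miss, evict 5, frames (7 0 8)
7: hit
0: hit
8: hit
0: hit
8: hit
0: hit
7: hit
8: hit
0: hit
8: hit

{0, 7, 8}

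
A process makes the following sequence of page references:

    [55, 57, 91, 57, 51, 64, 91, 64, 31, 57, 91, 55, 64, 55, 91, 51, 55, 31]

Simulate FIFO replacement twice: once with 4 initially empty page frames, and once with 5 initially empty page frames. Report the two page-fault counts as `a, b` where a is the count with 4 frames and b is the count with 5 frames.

4 frames: F F F . F F . . F F F F F . . F . F → 12 faults.
5 frames: F F F . F F . . F . . F . . . . . . → 7 faults.
7 < 12: adding a frame reduced faults, as is typical.

12, 7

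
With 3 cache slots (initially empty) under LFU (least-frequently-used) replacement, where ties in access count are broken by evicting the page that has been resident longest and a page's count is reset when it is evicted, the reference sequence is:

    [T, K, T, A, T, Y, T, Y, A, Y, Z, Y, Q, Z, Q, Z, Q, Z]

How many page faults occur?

T -> miss, frames {T}
K -> miss, frames {T,K}
T -> hit
A -> miss, frames {T,K,A}
T -> hit
Y -> miss, evict K, frames {T,A,Y}
T -> hit
Y -> hit
A -> hit
Y -> hit
Z -> miss, evict A, frames {T,Y,Z}
Y -> hit
Q -> miss, evict Z, frames {T,Y,Q}
Z -> miss, evict Q, frames {T,Y,Z}
Q -> miss, evict Z, frames {T,Y,Q}
Z -> miss, evict Q, frames {T,Y,Z}
Q -> miss, evict Z, frames {T,Y,Q}
Z -> miss, evict Q, frames {T,Y,Z}
Page faults: 11.

11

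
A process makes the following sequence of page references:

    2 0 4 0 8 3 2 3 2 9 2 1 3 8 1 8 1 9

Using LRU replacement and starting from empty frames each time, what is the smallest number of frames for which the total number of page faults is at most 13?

2

f=1: 18 faults
f=2: 12 faults
f=3: 11 faults
f=4: 10 faults
f=5: 7 faults
f=6: 7 faults
f=7: 7 faults
Smallest f with faults ≤ 13 is 2.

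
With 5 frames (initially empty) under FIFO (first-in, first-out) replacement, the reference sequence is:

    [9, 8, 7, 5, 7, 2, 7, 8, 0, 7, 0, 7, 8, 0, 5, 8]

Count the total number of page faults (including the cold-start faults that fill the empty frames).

9 → fault, frames [9]
8 → fault, frames [9, 8]
7 → fault, frames [9, 8, 7]
5 → fault, frames [9, 8, 7, 5]
7 → hit
2 → fault, frames [9, 8, 7, 5, 2]
7 → hit
8 → hit
0 → fault, evict 9, frames [8, 7, 5, 2, 0]
7 → hit
0 → hit
7 → hit
8 → hit
0 → hit
5 → hit
8 → hit
Page faults: 6.

6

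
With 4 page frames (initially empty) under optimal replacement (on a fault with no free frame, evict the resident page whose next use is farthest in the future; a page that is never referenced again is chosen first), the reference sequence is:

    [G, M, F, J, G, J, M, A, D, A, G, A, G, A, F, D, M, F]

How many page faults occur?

7

G: miss, frames {G}
M: miss, frames {G,M}
F: miss, frames {G,M,F}
J: miss, frames {G,M,F,J}
G: hit
J: hit
M: hit
A: miss, evict J, frames {G,M,F,A}
D: miss, evict M, frames {G,F,A,D}
A: hit
G: hit
A: hit
G: hit
A: hit
F: hit
D: hit
M: miss, evict D, frames {G,F,A,M}
F: hit
Page faults: 7.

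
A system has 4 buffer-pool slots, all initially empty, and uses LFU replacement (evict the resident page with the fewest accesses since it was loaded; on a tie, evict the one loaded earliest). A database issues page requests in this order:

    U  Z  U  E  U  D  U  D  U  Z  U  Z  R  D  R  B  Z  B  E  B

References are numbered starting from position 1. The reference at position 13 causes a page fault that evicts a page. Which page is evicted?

E

pos 1: U → fault, frames (U)
pos 2: Z → fault, frames (U Z)
pos 3: U → hit
pos 4: E → fault, frames (U Z E)
pos 5: U → hit
pos 6: D → fault, frames (U Z E D)
pos 7: U → hit
pos 8: D → hit
pos 9: U → hit
pos 10: Z → hit
pos 11: U → hit
pos 12: Z → hit
pos 13: R → fault, evict E, frames (U Z D R)
At position 13, page E is evicted.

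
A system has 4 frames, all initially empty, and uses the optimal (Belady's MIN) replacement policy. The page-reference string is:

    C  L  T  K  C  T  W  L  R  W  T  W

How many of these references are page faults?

6

C → fault, frames (C)
L → fault, frames (C L)
T → fault, frames (C L T)
K → fault, frames (C L T K)
C → hit
T → hit
W → fault, evict K, frames (C L T W)
L → hit
R → fault, evict L, frames (C T W R)
W → hit
T → hit
W → hit
Page faults: 6.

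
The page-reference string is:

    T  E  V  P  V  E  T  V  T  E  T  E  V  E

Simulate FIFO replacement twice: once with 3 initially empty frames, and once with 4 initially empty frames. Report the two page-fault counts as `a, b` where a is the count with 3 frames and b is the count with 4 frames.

7, 4

3 frames: F F F F . . F . . F . . F . → 7 faults.
4 frames: F F F F . . . . . . . . . . → 4 faults.
4 < 7: adding a frame reduced faults, as is typical.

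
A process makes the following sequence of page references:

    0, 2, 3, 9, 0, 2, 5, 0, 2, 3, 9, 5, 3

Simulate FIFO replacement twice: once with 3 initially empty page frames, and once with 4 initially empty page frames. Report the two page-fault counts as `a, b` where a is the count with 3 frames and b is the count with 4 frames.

9, 10

3 frames: F F F F F F F . . F F . . → 9 faults.
4 frames: F F F F . . F F F F F F . → 10 faults.
10 > 9: adding a frame increased faults — Belady's anomaly.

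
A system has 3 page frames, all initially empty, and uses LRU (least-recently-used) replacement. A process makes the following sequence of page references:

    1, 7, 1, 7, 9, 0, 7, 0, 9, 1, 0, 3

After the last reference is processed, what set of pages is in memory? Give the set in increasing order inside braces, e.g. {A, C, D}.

1: fault, frames (1)
7: fault, frames (1 7)
1: hit
7: hit
9: fault, frames (1 7 9)
0: fault, evict 1, frames (7 9 0)
7: hit
0: hit
9: hit
1: fault, evict 7, frames (0 9 1)
0: hit
3: fault, evict 9, frames (1 0 3)

{0, 1, 3}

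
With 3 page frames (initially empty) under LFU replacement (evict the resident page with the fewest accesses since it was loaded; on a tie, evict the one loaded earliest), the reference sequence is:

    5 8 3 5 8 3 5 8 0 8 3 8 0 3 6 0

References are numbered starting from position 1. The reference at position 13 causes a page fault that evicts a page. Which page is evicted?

3

pos 1: 5: fault, frames {5}
pos 2: 8: fault, frames {5,8}
pos 3: 3: fault, frames {5,8,3}
pos 4: 5: hit
pos 5: 8: hit
pos 6: 3: hit
pos 7: 5: hit
pos 8: 8: hit
pos 9: 0: fault, evict 3, frames {5,8,0}
pos 10: 8: hit
pos 11: 3: fault, evict 0, frames {5,8,3}
pos 12: 8: hit
pos 13: 0: fault, evict 3, frames {5,8,0}
At position 13, page 3 is evicted.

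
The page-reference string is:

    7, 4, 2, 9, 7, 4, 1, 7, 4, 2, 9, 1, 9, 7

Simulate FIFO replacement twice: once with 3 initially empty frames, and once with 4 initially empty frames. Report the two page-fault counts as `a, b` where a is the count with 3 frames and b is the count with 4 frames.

10, 11

3 frames: F F F F F F F . . F F . . F → 10 faults.
4 frames: F F F F . . F F F F F F . F → 11 faults.
11 > 10: adding a frame increased faults — Belady's anomaly.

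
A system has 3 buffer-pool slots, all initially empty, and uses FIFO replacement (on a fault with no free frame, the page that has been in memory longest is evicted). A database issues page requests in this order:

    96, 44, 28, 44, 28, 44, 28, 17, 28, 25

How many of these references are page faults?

5

96 → miss, frames {96}
44 → miss, frames {96,44}
28 → miss, frames {96,44,28}
44 → hit
28 → hit
44 → hit
28 → hit
17 → miss, evict 96, frames {44,28,17}
28 → hit
25 → miss, evict 44, frames {28,17,25}
Page faults: 5.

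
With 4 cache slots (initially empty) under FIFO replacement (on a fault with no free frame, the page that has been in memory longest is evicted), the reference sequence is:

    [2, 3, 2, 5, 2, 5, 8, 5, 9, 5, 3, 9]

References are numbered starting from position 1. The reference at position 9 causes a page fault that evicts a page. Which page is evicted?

2

pos 1: 2 → fault, frames {2}
pos 2: 3 → fault, frames {2,3}
pos 3: 2 → hit
pos 4: 5 → fault, frames {2,3,5}
pos 5: 2 → hit
pos 6: 5 → hit
pos 7: 8 → fault, frames {2,3,5,8}
pos 8: 5 → hit
pos 9: 9 → fault, evict 2, frames {3,5,8,9}
At position 9, page 2 is evicted.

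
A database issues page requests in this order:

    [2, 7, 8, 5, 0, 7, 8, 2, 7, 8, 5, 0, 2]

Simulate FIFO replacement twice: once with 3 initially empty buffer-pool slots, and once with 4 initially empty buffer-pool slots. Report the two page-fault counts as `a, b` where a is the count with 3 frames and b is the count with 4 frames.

10, 11

3 frames: F F F F F F F F . . F F . → 10 faults.
4 frames: F F F F F . . F F F F F F → 11 faults.
11 > 10: adding a frame increased faults — Belady's anomaly.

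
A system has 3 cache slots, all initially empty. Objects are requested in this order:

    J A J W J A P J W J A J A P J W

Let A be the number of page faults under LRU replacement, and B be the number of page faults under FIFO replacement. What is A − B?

Under LRU: F F . F . . F . F . F . . F . F → 8 faults.
Under FIFO: F F . F . . F F . . F . . . . F → 7 faults.
A − B = 8 − 7 = 1.

1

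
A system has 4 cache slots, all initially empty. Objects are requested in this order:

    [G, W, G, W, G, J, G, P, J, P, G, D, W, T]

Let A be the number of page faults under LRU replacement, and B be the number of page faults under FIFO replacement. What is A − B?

Under LRU: F F . . . F . F . . . F F F → 7 faults.
Under FIFO: F F . . . F . F . . . F . F → 6 faults.
A − B = 7 − 6 = 1.

1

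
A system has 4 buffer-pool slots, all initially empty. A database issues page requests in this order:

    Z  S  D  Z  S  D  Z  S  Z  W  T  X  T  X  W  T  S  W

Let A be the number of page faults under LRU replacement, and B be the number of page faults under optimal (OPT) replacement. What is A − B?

1

Under LRU: F F F . . . . . . F F F . . . . F . → 7 faults.
Under OPT: F F F . . . . . . F F F . . . . . . → 6 faults.
A − B = 7 − 6 = 1.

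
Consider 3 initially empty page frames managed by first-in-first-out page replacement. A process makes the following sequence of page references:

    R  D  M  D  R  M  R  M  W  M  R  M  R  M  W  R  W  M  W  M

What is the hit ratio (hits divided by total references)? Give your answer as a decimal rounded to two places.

R → miss, frames (R)
D → miss, frames (R D)
M → miss, frames (R D M)
D → hit
R → hit
M → hit
R → hit
M → hit
W → miss, evict R, frames (D M W)
M → hit
R → miss, evict D, frames (M W R)
M → hit
R → hit
M → hit
W → hit
R → hit
W → hit
M → hit
W → hit
M → hit
Hits: 15 of 20 references → 15/20 = 0.7500.

0.75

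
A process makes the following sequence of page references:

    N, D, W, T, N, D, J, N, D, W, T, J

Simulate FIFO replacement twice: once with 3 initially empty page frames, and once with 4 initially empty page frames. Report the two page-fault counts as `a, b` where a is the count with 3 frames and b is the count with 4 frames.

3 frames: F F F F F F F . . F F . → 9 faults.
4 frames: F F F F . . F F F F F F → 10 faults.
10 > 9: adding a frame increased faults — Belady's anomaly.

9, 10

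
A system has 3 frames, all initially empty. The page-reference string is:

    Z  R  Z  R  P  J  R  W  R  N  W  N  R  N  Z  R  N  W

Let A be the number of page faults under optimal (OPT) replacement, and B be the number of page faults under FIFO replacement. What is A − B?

Under OPT: F F . . F F . F . F . . . . F . . F → 8 faults.
Under FIFO: F F . . F F . F F F . . . . F . . F → 9 faults.
A − B = 8 − 9 = -1.

-1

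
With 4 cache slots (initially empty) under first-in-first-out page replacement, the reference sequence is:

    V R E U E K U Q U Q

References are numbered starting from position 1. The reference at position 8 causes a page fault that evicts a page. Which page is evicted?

R

pos 1: V -> fault, frames (V)
pos 2: R -> fault, frames (V R)
pos 3: E -> fault, frames (V R E)
pos 4: U -> fault, frames (V R E U)
pos 5: E -> hit
pos 6: K -> fault, evict V, frames (R E U K)
pos 7: U -> hit
pos 8: Q -> fault, evict R, frames (E U K Q)
At position 8, page R is evicted.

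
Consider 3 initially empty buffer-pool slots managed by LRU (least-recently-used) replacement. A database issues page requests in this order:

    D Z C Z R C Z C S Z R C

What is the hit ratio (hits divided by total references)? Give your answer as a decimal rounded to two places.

0.42

D → miss, frames (D)
Z → miss, frames (D Z)
C → miss, frames (D Z C)
Z → hit
R → miss, evict D, frames (C Z R)
C → hit
Z → hit
C → hit
S → miss, evict R, frames (Z C S)
Z → hit
R → miss, evict C, frames (S Z R)
C → miss, evict S, frames (Z R C)
Hits: 5 of 12 references → 5/12 = 0.4167.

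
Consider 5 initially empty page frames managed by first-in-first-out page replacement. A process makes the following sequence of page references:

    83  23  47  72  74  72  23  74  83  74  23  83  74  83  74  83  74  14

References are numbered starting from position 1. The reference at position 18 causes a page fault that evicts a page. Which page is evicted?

83

pos 1: 83: miss, frames {83}
pos 2: 23: miss, frames {83,23}
pos 3: 47: miss, frames {83,23,47}
pos 4: 72: miss, frames {83,23,47,72}
pos 5: 74: miss, frames {83,23,47,72,74}
pos 6: 72: hit
pos 7: 23: hit
pos 8: 74: hit
pos 9: 83: hit
pos 10: 74: hit
pos 11: 23: hit
pos 12: 83: hit
pos 13: 74: hit
pos 14: 83: hit
pos 15: 74: hit
pos 16: 83: hit
pos 17: 74: hit
pos 18: 14: miss, evict 83, frames {23,47,72,74,14}
At position 18, page 83 is evicted.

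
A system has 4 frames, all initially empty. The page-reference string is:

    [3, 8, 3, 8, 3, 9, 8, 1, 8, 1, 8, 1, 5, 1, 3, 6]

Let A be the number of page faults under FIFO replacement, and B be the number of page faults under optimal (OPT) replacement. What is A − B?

1

Under FIFO: F F . . . F . F . . . . F . F F → 7 faults.
Under OPT: F F . . . F . F . . . . F . . F → 6 faults.
A − B = 7 − 6 = 1.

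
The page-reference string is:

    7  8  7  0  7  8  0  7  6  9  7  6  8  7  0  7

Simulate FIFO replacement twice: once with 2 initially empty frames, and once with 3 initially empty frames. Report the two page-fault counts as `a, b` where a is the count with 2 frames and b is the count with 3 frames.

14, 8

2 frames: F F . F F F F F F F F F F F F . → 14 faults.
3 frames: F F . F . . . . F F F . F . F . → 8 faults.
8 < 14: adding a frame reduced faults, as is typical.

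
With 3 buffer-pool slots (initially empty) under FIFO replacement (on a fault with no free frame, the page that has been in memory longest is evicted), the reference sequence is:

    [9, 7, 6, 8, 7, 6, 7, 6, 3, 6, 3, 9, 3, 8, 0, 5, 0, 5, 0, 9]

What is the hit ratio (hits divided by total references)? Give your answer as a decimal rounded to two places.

0.60

9 -> miss, frames [9]
7 -> miss, frames [9, 7]
6 -> miss, frames [9, 7, 6]
8 -> miss, evict 9, frames [7, 6, 8]
7 -> hit
6 -> hit
7 -> hit
6 -> hit
3 -> miss, evict 7, frames [6, 8, 3]
6 -> hit
3 -> hit
9 -> miss, evict 6, frames [8, 3, 9]
3 -> hit
8 -> hit
0 -> miss, evict 8, frames [3, 9, 0]
5 -> miss, evict 3, frames [9, 0, 5]
0 -> hit
5 -> hit
0 -> hit
9 -> hit
Hits: 12 of 20 references → 12/20 = 0.6000.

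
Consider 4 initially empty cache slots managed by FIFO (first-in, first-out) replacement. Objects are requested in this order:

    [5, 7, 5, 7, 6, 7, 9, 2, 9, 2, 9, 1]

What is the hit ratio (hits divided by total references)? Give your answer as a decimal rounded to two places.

0.50

5 → miss, frames (5)
7 → miss, frames (5 7)
5 → hit
7 → hit
6 → miss, frames (5 7 6)
7 → hit
9 → miss, frames (5 7 6 9)
2 → miss, evict 5, frames (7 6 9 2)
9 → hit
2 → hit
9 → hit
1 → miss, evict 7, frames (6 9 2 1)
Hits: 6 of 12 references → 6/12 = 0.5000.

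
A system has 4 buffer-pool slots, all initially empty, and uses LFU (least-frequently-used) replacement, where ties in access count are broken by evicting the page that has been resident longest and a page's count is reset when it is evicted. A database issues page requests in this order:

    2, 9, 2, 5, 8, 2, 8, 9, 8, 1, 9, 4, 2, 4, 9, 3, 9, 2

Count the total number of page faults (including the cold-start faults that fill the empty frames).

2 -> fault, frames [2]
9 -> fault, frames [2, 9]
2 -> hit
5 -> fault, frames [2, 9, 5]
8 -> fault, frames [2, 9, 5, 8]
2 -> hit
8 -> hit
9 -> hit
8 -> hit
1 -> fault, evict 5, frames [2, 9, 8, 1]
9 -> hit
4 -> fault, evict 1, frames [2, 9, 8, 4]
2 -> hit
4 -> hit
9 -> hit
3 -> fault, evict 4, frames [2, 9, 8, 3]
9 -> hit
2 -> hit
Page faults: 7.

7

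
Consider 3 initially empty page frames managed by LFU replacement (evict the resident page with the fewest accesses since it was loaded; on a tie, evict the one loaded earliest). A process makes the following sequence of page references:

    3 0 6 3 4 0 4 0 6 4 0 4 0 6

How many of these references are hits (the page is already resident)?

3: miss, frames (3)
0: miss, frames (3 0)
6: miss, frames (3 0 6)
3: hit
4: miss, evict 0, frames (3 6 4)
0: miss, evict 6, frames (3 4 0)
4: hit
0: hit
6: miss, evict 3, frames (4 0 6)
4: hit
0: hit
4: hit
0: hit
6: hit
Hits: 8.

8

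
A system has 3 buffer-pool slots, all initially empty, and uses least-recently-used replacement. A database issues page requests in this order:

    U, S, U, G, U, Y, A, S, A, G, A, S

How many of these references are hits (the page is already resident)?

U → miss, frames {U}
S → miss, frames {U,S}
U → hit
G → miss, frames {S,U,G}
U → hit
Y → miss, evict S, frames {G,U,Y}
A → miss, evict G, frames {U,Y,A}
S → miss, evict U, frames {Y,A,S}
A → hit
G → miss, evict Y, frames {S,A,G}
A → hit
S → hit
Hits: 5.

5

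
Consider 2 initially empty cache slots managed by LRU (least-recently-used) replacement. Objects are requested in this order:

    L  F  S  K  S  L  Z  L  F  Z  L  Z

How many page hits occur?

3

L: fault, frames [L]
F: fault, frames [L, F]
S: fault, evict L, frames [F, S]
K: fault, evict F, frames [S, K]
S: hit
L: fault, evict K, frames [S, L]
Z: fault, evict S, frames [L, Z]
L: hit
F: fault, evict Z, frames [L, F]
Z: fault, evict L, frames [F, Z]
L: fault, evict F, frames [Z, L]
Z: hit
Hits: 3.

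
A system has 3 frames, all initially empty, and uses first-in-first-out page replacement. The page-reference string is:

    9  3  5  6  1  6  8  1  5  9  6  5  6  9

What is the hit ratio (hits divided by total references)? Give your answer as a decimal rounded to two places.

0.36

9 → fault, frames [9]
3 → fault, frames [9, 3]
5 → fault, frames [9, 3, 5]
6 → fault, evict 9, frames [3, 5, 6]
1 → fault, evict 3, frames [5, 6, 1]
6 → hit
8 → fault, evict 5, frames [6, 1, 8]
1 → hit
5 → fault, evict 6, frames [1, 8, 5]
9 → fault, evict 1, frames [8, 5, 9]
6 → fault, evict 8, frames [5, 9, 6]
5 → hit
6 → hit
9 → hit
Hits: 5 of 14 references → 5/14 = 0.3571.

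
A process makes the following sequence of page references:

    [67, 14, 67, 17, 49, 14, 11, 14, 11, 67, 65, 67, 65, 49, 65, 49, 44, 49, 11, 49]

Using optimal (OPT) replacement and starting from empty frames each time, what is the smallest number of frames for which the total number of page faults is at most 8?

f=1: 20 faults
f=2: 10 faults
f=3: 8 faults
f=4: 7 faults
f=5: 7 faults
f=6: 7 faults
f=7: 7 faults
Smallest f with faults ≤ 8 is 3.

3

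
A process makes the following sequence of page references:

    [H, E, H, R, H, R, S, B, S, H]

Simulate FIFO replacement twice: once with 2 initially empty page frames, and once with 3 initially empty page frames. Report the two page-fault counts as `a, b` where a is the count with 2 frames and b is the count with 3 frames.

2 frames: F F . F F . F F . F → 7 faults.
3 frames: F F . F . . F F . F → 6 faults.
6 < 7: adding a frame reduced faults, as is typical.

7, 6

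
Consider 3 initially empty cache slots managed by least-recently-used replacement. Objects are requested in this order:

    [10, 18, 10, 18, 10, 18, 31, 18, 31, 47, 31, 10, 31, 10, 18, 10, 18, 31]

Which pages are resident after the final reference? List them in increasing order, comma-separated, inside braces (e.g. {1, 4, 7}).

10 → miss, frames (10)
18 → miss, frames (10 18)
10 → hit
18 → hit
10 → hit
18 → hit
31 → miss, frames (10 18 31)
18 → hit
31 → hit
47 → miss, evict 10, frames (18 31 47)
31 → hit
10 → miss, evict 18, frames (47 31 10)
31 → hit
10 → hit
18 → miss, evict 47, frames (31 10 18)
10 → hit
18 → hit
31 → hit

{10, 18, 31}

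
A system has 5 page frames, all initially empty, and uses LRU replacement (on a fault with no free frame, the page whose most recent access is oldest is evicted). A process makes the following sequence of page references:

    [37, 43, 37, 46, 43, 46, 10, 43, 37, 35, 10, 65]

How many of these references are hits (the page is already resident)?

6

37 -> fault, frames [37]
43 -> fault, frames [37, 43]
37 -> hit
46 -> fault, frames [43, 37, 46]
43 -> hit
46 -> hit
10 -> fault, frames [37, 43, 46, 10]
43 -> hit
37 -> hit
35 -> fault, frames [46, 10, 43, 37, 35]
10 -> hit
65 -> fault, evict 46, frames [43, 37, 35, 10, 65]
Hits: 6.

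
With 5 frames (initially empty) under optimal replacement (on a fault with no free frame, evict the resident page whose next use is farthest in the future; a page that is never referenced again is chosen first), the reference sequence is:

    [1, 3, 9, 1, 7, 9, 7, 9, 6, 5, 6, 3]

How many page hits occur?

6

1 -> fault, frames {1}
3 -> fault, frames {1,3}
9 -> fault, frames {1,3,9}
1 -> hit
7 -> fault, frames {1,3,9,7}
9 -> hit
7 -> hit
9 -> hit
6 -> fault, frames {1,3,9,7,6}
5 -> fault, evict 7, frames {1,3,9,6,5}
6 -> hit
3 -> hit
Hits: 6.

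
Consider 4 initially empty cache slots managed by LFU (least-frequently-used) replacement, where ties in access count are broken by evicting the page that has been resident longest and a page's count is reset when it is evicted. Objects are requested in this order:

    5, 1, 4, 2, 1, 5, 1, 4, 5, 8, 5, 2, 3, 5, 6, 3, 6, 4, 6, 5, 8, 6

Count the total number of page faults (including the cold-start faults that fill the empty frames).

12

5 -> fault, frames {5}
1 -> fault, frames {5,1}
4 -> fault, frames {5,1,4}
2 -> fault, frames {5,1,4,2}
1 -> hit
5 -> hit
1 -> hit
4 -> hit
5 -> hit
8 -> fault, evict 2, frames {5,1,4,8}
5 -> hit
2 -> fault, evict 8, frames {5,1,4,2}
3 -> fault, evict 2, frames {5,1,4,3}
5 -> hit
6 -> fault, evict 3, frames {5,1,4,6}
3 -> fault, evict 6, frames {5,1,4,3}
6 -> fault, evict 3, frames {5,1,4,6}
4 -> hit
6 -> hit
5 -> hit
8 -> fault, evict 6, frames {5,1,4,8}
6 -> fault, evict 8, frames {5,1,4,6}
Page faults: 12.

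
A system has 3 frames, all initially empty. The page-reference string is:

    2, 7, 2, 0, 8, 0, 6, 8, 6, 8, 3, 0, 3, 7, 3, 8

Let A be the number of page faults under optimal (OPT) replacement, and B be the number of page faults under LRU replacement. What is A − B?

Under OPT: F F . F F . F . . . F . . F . . → 7 faults.
Under LRU: F F . F F . F . . . F F . F . F → 9 faults.
A − B = 7 − 9 = -2.

-2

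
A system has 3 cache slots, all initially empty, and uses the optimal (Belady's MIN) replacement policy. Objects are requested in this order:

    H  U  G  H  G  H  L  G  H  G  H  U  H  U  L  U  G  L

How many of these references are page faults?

6

H -> miss, frames (H)
U -> miss, frames (H U)
G -> miss, frames (H U G)
H -> hit
G -> hit
H -> hit
L -> miss, evict U, frames (H G L)
G -> hit
H -> hit
G -> hit
H -> hit
U -> miss, evict G, frames (H L U)
H -> hit
U -> hit
L -> hit
U -> hit
G -> miss, evict U, frames (H L G)
L -> hit
Page faults: 6.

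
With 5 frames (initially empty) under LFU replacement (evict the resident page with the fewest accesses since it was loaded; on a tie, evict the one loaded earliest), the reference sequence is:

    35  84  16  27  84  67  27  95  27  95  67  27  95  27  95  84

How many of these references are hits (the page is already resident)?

10

35: fault, frames [35]
84: fault, frames [35, 84]
16: fault, frames [35, 84, 16]
27: fault, frames [35, 84, 16, 27]
84: hit
67: fault, frames [35, 84, 16, 27, 67]
27: hit
95: fault, evict 35, frames [84, 16, 27, 67, 95]
27: hit
95: hit
67: hit
27: hit
95: hit
27: hit
95: hit
84: hit
Hits: 10.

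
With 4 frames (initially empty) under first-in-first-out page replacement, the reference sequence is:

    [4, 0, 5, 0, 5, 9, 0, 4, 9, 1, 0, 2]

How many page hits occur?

4 -> miss, frames (4)
0 -> miss, frames (4 0)
5 -> miss, frames (4 0 5)
0 -> hit
5 -> hit
9 -> miss, frames (4 0 5 9)
0 -> hit
4 -> hit
9 -> hit
1 -> miss, evict 4, frames (0 5 9 1)
0 -> hit
2 -> miss, evict 0, frames (5 9 1 2)
Hits: 6.

6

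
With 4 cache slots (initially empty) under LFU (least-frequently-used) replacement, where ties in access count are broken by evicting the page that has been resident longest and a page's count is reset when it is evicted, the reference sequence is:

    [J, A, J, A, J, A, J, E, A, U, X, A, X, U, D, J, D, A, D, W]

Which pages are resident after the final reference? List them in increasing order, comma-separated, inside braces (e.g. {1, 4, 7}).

J -> fault, frames (J)
A -> fault, frames (J A)
J -> hit
A -> hit
J -> hit
A -> hit
J -> hit
E -> fault, frames (J A E)
A -> hit
U -> fault, frames (J A E U)
X -> fault, evict E, frames (J A U X)
A -> hit
X -> hit
U -> hit
D -> fault, evict U, frames (J A X D)
J -> hit
D -> hit
A -> hit
D -> hit
W -> fault, evict X, frames (J A D W)

{A, D, J, W}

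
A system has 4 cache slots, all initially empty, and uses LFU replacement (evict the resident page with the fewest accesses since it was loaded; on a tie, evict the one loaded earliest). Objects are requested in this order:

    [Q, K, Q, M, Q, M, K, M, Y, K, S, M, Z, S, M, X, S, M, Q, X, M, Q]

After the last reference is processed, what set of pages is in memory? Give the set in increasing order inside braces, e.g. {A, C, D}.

{K, M, Q, X}

Q: miss, frames (Q)
K: miss, frames (Q K)
Q: hit
M: miss, frames (Q K M)
Q: hit
M: hit
K: hit
M: hit
Y: miss, frames (Q K M Y)
K: hit
S: miss, evict Y, frames (Q K M S)
M: hit
Z: miss, evict S, frames (Q K M Z)
S: miss, evict Z, frames (Q K M S)
M: hit
X: miss, evict S, frames (Q K M X)
S: miss, evict X, frames (Q K M S)
M: hit
Q: hit
X: miss, evict S, frames (Q K M X)
M: hit
Q: hit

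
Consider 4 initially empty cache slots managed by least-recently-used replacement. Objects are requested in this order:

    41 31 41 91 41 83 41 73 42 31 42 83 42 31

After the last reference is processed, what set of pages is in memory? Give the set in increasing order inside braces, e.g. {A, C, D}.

41 → miss, frames {41}
31 → miss, frames {41,31}
41 → hit
91 → miss, frames {31,41,91}
41 → hit
83 → miss, frames {31,91,41,83}
41 → hit
73 → miss, evict 31, frames {91,83,41,73}
42 → miss, evict 91, frames {83,41,73,42}
31 → miss, evict 83, frames {41,73,42,31}
42 → hit
83 → miss, evict 41, frames {73,31,42,83}
42 → hit
31 → hit

{31, 42, 73, 83}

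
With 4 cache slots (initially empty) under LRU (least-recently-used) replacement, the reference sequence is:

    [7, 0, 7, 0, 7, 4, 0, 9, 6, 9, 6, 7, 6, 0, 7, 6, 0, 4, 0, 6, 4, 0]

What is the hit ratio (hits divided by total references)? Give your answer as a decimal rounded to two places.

0.68

7: miss, frames [7]
0: miss, frames [7, 0]
7: hit
0: hit
7: hit
4: miss, frames [0, 7, 4]
0: hit
9: miss, frames [7, 4, 0, 9]
6: miss, evict 7, frames [4, 0, 9, 6]
9: hit
6: hit
7: miss, evict 4, frames [0, 9, 6, 7]
6: hit
0: hit
7: hit
6: hit
0: hit
4: miss, evict 9, frames [7, 6, 0, 4]
0: hit
6: hit
4: hit
0: hit
Hits: 15 of 22 references → 15/22 = 0.6818.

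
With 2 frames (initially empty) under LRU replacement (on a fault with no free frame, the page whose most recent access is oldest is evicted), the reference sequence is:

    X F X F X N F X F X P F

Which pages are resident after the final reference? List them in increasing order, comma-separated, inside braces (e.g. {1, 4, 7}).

{F, P}

X → miss, frames {X}
F → miss, frames {X,F}
X → hit
F → hit
X → hit
N → miss, evict F, frames {X,N}
F → miss, evict X, frames {N,F}
X → miss, evict N, frames {F,X}
F → hit
X → hit
P → miss, evict F, frames {X,P}
F → miss, evict X, frames {P,F}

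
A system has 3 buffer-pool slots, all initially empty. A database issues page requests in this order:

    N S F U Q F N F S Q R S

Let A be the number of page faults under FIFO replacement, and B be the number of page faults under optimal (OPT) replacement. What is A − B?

3

Under FIFO: F F F F F . F F F F F . → 10 faults.
Under OPT: F F F F F . . . F . F . → 7 faults.
A − B = 10 − 7 = 3.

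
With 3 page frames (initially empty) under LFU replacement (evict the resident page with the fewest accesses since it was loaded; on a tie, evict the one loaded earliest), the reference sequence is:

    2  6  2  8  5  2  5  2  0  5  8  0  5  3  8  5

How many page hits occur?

2: miss, frames [2]
6: miss, frames [2, 6]
2: hit
8: miss, frames [2, 6, 8]
5: miss, evict 6, frames [2, 8, 5]
2: hit
5: hit
2: hit
0: miss, evict 8, frames [2, 5, 0]
5: hit
8: miss, evict 0, frames [2, 5, 8]
0: miss, evict 8, frames [2, 5, 0]
5: hit
3: miss, evict 0, frames [2, 5, 3]
8: miss, evict 3, frames [2, 5, 8]
5: hit
Hits: 7.

7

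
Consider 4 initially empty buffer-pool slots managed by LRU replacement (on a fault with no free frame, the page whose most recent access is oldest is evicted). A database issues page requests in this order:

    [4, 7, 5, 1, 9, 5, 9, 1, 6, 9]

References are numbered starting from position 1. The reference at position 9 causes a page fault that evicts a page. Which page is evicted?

7

pos 1: 4 → miss, frames {4}
pos 2: 7 → miss, frames {4,7}
pos 3: 5 → miss, frames {4,7,5}
pos 4: 1 → miss, frames {4,7,5,1}
pos 5: 9 → miss, evict 4, frames {7,5,1,9}
pos 6: 5 → hit
pos 7: 9 → hit
pos 8: 1 → hit
pos 9: 6 → miss, evict 7, frames {5,9,1,6}
At position 9, page 7 is evicted.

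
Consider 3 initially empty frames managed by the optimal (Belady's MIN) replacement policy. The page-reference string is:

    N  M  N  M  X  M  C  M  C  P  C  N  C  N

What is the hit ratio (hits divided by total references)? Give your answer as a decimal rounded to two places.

N -> miss, frames {N}
M -> miss, frames {N,M}
N -> hit
M -> hit
X -> miss, frames {N,M,X}
M -> hit
C -> miss, evict X, frames {N,M,C}
M -> hit
C -> hit
P -> miss, evict M, frames {N,C,P}
C -> hit
N -> hit
C -> hit
N -> hit
Hits: 9 of 14 references → 9/14 = 0.6429.

0.64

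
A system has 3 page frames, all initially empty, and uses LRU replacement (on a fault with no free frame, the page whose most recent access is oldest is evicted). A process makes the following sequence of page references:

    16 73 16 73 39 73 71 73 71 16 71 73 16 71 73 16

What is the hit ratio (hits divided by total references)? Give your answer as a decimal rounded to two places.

0.69

16 -> fault, frames {16}
73 -> fault, frames {16,73}
16 -> hit
73 -> hit
39 -> fault, frames {16,73,39}
73 -> hit
71 -> fault, evict 16, frames {39,73,71}
73 -> hit
71 -> hit
16 -> fault, evict 39, frames {73,71,16}
71 -> hit
73 -> hit
16 -> hit
71 -> hit
73 -> hit
16 -> hit
Hits: 11 of 16 references → 11/16 = 0.6875.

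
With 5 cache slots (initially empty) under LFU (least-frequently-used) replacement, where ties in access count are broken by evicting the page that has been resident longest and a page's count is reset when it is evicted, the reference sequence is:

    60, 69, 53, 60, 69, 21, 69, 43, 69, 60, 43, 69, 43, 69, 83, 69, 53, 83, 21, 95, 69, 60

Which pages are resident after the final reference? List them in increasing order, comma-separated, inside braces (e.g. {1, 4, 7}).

{43, 60, 69, 83, 95}

60: fault, frames {60}
69: fault, frames {60,69}
53: fault, frames {60,69,53}
60: hit
69: hit
21: fault, frames {60,69,53,21}
69: hit
43: fault, frames {60,69,53,21,43}
69: hit
60: hit
43: hit
69: hit
43: hit
69: hit
83: fault, evict 53, frames {60,69,21,43,83}
69: hit
53: fault, evict 21, frames {60,69,43,83,53}
83: hit
21: fault, evict 53, frames {60,69,43,83,21}
95: fault, evict 21, frames {60,69,43,83,95}
69: hit
60: hit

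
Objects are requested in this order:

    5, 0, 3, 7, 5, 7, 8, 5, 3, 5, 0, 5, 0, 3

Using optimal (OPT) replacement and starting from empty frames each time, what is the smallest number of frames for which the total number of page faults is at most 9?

f=1: 14 faults
f=2: 8 faults
f=3: 6 faults
f=4: 5 faults
f=5: 5 faults
Smallest f with faults ≤ 9 is 2.

2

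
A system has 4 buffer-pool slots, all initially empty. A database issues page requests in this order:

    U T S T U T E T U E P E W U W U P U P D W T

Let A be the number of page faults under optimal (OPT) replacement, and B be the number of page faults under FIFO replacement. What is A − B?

-2

Under OPT: F F F . . . F . . . F . F . . . . . . F . . → 7 faults.
Under FIFO: F F F . . . F . . . F . F F . . . . . F . F → 9 faults.
A − B = 7 − 9 = -2.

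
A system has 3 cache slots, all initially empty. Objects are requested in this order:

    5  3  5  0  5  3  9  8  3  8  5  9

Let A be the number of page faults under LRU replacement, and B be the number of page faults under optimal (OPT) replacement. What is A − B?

Under LRU: F F . F . . F F . . F F → 7 faults.
Under OPT: F F . F . . F F . . . F → 6 faults.
A − B = 7 − 6 = 1.

1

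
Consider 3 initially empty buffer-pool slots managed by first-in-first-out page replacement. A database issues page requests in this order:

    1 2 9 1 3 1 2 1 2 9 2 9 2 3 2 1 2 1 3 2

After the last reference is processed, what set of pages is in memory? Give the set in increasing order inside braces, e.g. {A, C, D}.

1: fault, frames [1]
2: fault, frames [1, 2]
9: fault, frames [1, 2, 9]
1: hit
3: fault, evict 1, frames [2, 9, 3]
1: fault, evict 2, frames [9, 3, 1]
2: fault, evict 9, frames [3, 1, 2]
1: hit
2: hit
9: fault, evict 3, frames [1, 2, 9]
2: hit
9: hit
2: hit
3: fault, evict 1, frames [2, 9, 3]
2: hit
1: fault, evict 2, frames [9, 3, 1]
2: fault, evict 9, frames [3, 1, 2]
1: hit
3: hit
2: hit

{1, 2, 3}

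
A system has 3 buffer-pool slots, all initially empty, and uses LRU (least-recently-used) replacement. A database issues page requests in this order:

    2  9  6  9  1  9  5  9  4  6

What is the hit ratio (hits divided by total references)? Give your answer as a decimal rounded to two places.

2 -> fault, frames {2}
9 -> fault, frames {2,9}
6 -> fault, frames {2,9,6}
9 -> hit
1 -> fault, evict 2, frames {6,9,1}
9 -> hit
5 -> fault, evict 6, frames {1,9,5}
9 -> hit
4 -> fault, evict 1, frames {5,9,4}
6 -> fault, evict 5, frames {9,4,6}
Hits: 3 of 10 references → 3/10 = 0.3000.

0.30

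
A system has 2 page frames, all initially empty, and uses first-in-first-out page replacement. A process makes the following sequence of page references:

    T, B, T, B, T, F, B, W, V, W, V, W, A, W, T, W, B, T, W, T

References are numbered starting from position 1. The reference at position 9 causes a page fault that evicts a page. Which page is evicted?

F

pos 1: T → miss, frames {T}
pos 2: B → miss, frames {T,B}
pos 3: T → hit
pos 4: B → hit
pos 5: T → hit
pos 6: F → miss, evict T, frames {B,F}
pos 7: B → hit
pos 8: W → miss, evict B, frames {F,W}
pos 9: V → miss, evict F, frames {W,V}
At position 9, page F is evicted.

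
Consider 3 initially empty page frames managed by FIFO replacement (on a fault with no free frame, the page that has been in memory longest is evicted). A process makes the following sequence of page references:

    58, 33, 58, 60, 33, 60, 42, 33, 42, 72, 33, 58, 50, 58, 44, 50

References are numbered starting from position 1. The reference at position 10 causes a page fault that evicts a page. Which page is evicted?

pos 1: 58 -> miss, frames [58]
pos 2: 33 -> miss, frames [58, 33]
pos 3: 58 -> hit
pos 4: 60 -> miss, frames [58, 33, 60]
pos 5: 33 -> hit
pos 6: 60 -> hit
pos 7: 42 -> miss, evict 58, frames [33, 60, 42]
pos 8: 33 -> hit
pos 9: 42 -> hit
pos 10: 72 -> miss, evict 33, frames [60, 42, 72]
At position 10, page 33 is evicted.

33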